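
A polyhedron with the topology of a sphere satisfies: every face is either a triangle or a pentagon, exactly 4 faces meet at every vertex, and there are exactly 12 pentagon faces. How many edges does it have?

60

Let x be the number of triangles; then F = 12 + x.
Edge–face incidences: 2E = 5·12 + 3·x = 60 + 3x.
Every vertex has degree 4, so 4V = 2E.
Euler: V − E + F = 2 ⇒ (2E)/4 − E + (12 + x) = 2.
Multiply by 8: 2·(2E) − 4·(2E) + 8·(12 + x) = 16, i.e. 96 + 8x − 2·(60 + 3x) = 16.
Collecting terms: 2x − 24 = 16, so 2x = 40, so x = 20.
Then 2E = 60 + 3·20 = 120, so E = 60, V = 2E/4 = 30, F = 12 + 20 = 32.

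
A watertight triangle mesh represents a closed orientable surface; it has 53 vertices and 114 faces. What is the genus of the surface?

Every face is a triangle, so 2E = 3·114 = 342, giving E = 171.
χ = V − E + F = 53 − 171 + 114 = -4.
For a closed orientable surface χ = 2 − 2g, so g = (2 − (-4))/2 = 3.

3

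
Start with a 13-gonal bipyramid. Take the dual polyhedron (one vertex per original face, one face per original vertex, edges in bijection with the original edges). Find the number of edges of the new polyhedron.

39

The base solid has V = 15, E = 39, F = 26.
The dual swaps V and F and preserves E: V′ = F = 26, E′ = E = 39, F′ = V = 15.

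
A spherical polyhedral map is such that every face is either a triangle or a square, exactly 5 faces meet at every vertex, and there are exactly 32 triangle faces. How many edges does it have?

Let x be the number of squares; then F = 32 + x.
Edge–face incidences: 2E = 3·32 + 4·x = 96 + 4x.
Every vertex has degree 5, so 5V = 2E.
Euler: V − E + F = 2 ⇒ (2E)/5 − E + (32 + x) = 2.
Multiply by 10: 2·(2E) − 5·(2E) + 10·(32 + x) = 20, i.e. 320 + 10x − 3·(96 + 4x) = 20.
Collecting terms: −2x + 32 = 20, so −2x = −12, so x = 6.
Then 2E = 96 + 4·6 = 120, so E = 60, V = 2E/5 = 24, F = 32 + 6 = 38.

60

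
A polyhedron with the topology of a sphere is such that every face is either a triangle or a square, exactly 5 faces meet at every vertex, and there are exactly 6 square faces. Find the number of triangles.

Let x be the number of triangles; then F = 6 + x.
Edge–face incidences: 2E = 4·6 + 3·x = 24 + 3x.
Every vertex has degree 5, so 5V = 2E.
Euler: V − E + F = 2 ⇒ (2E)/5 − E + (6 + x) = 2.
Multiply by 10: 2·(2E) − 5·(2E) + 10·(6 + x) = 20, i.e. 60 + 10x − 3·(24 + 3x) = 20.
Collecting terms: x − 12 = 20, so x = 32.
Then 2E = 24 + 3·32 = 120, so E = 60, V = 2E/5 = 24, F = 6 + 32 = 38.

32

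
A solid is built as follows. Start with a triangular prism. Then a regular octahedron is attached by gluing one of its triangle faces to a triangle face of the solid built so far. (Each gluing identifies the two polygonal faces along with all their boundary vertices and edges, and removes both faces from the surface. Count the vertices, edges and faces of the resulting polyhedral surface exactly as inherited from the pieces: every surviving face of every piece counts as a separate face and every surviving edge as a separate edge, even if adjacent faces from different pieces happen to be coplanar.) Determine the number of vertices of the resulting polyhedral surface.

A triangular prism: V=6, E=9, F=5.
Attach a regular octahedron (V=6, E=12, F=8) along a 3-gon: merge 3 vertices and 3 edges, delete both glued faces → V=9, E=18, F=11.
Check: V − E + F = 9 − 18 + 11 = 2.

9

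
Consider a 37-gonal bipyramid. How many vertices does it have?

39

A bipyramid over an n-gon has 2n triangular faces and n + 2 vertices: V = 37 + 2 = 39, E = 3·37 = 111, F = 2·37 = 74.
Check: V − E + F = 39 − 111 + 74 = 2.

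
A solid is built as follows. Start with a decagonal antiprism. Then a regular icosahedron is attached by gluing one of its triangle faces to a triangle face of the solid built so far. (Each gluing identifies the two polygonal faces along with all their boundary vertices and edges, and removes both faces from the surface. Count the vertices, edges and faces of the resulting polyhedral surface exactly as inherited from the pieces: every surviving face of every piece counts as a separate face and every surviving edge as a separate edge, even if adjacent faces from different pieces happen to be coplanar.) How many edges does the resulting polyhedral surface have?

A decagonal antiprism: V=20, E=40, F=22.
Attach a regular icosahedron (V=12, E=30, F=20) along a 3-gon: merge 3 vertices and 3 edges, delete both glued faces → V=29, E=67, F=40.
Check: V − E + F = 29 − 67 + 40 = 2.

67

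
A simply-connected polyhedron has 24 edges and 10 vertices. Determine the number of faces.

16

Here V − E + F = 2.
F = 2 − V + E = 2 − 10 + 24 = 16.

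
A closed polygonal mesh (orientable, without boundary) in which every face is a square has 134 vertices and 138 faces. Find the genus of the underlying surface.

3

Every face is a square, so 2E = 4·138 = 552, giving E = 276.
χ = V − E + F = 134 − 276 + 138 = -4.
For a closed orientable surface χ = 2 − 2g, so g = (2 − (-4))/2 = 3.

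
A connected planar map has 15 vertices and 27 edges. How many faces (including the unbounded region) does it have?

14

Euler's formula for a connected plane graph: V − E + F = 2, so F = 2 − 15 + 27 = 14.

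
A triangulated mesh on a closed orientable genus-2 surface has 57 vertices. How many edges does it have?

177

χ = 2 − 2·2 = -2, and every face is a triangle so 3F = 2E.
V − E + F = -2 with E = 3F/2 gives 57 − (3/2 − 1)·F = -2, so F = 118 and E = 177.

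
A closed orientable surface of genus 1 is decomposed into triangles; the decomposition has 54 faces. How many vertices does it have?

χ = 2 − 2·1 = 0, and every face is a triangle so 3F = 2E.
E = 3·54/2 = 81. Then V = 0 + E − F = 0 + 81 − 54 = 27.

27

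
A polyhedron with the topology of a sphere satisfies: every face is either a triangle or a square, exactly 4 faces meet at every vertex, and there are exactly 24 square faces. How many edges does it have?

60

Let x be the number of triangles; then F = 24 + x.
Edge–face incidences: 2E = 4·24 + 3·x = 96 + 3x.
Every vertex has degree 4, so 4V = 2E.
Euler: V − E + F = 2 ⇒ (2E)/4 − E + (24 + x) = 2.
Multiply by 8: 2·(2E) − 4·(2E) + 8·(24 + x) = 16, i.e. 192 + 8x − 2·(96 + 3x) = 16.
Collecting terms: 2x = 16, so x = 8.
Then 2E = 96 + 3·8 = 120, so E = 60, V = 2E/4 = 30, F = 24 + 8 = 32.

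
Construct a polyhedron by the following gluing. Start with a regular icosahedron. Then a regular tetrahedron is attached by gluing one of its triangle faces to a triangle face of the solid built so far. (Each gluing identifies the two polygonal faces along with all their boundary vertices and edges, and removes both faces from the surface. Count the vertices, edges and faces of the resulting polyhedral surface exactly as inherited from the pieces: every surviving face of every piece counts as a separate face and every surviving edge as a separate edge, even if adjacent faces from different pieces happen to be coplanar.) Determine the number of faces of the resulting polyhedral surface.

A regular icosahedron: V=12, E=30, F=20.
Attach a regular tetrahedron (V=4, E=6, F=4) along a 3-gon: merge 3 vertices and 3 edges, delete both glued faces → V=13, E=33, F=22.
Check: V − E + F = 13 − 33 + 22 = 2.

22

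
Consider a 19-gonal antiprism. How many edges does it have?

An antiprism on an n-gon has two n-gon caps and 2n triangles: V = 2·19 = 38, E = 4·19 = 76, F = 2·19 + 2 = 40.

76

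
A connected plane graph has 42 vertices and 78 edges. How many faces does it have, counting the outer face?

Euler's formula for a connected plane graph: V − E + F = 2, so F = 2 − 42 + 78 = 38.

38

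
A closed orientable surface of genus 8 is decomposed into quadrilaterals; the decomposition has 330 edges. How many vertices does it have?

151

χ = 2 − 2·8 = -14, and every face is a square so 4F = 2E.
F = 2E/4 = 165. Then V = -14 + E − F = -14 + 330 − 165 = 151.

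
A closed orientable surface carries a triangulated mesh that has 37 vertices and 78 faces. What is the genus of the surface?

2

Every face is a triangle, so 2E = 3·78 = 234, giving E = 117.
χ = V − E + F = 37 − 117 + 78 = -2.
For a closed orientable surface χ = 2 − 2g, so g = (2 − (-2))/2 = 2.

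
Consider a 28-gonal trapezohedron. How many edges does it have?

The n-trapezohedron (dual of the n-antiprism) has V = 2·28 + 2 = 58, E = 4·28 = 112, F = 2·28 = 56.

112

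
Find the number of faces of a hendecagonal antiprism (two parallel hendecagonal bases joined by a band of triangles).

24

An antiprism on an n-gon has two n-gon caps and 2n triangles: V = 2·11 = 22, E = 4·11 = 44, F = 2·11 + 2 = 24.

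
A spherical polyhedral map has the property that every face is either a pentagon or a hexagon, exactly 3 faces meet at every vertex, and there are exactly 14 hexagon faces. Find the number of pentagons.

Let x be the number of pentagons; then F = 14 + x.
Edge–face incidences: 2E = 6·14 + 5·x = 84 + 5x.
Every vertex has degree 3, so 3V = 2E.
Euler: V − E + F = 2 ⇒ (2E)/3 − E + (14 + x) = 2.
Multiply by 6: 2·(2E) − 3·(2E) + 6·(14 + x) = 12, i.e. 84 + 6x − (84 + 5x) = 12.
Collecting terms: x = 12.
Then 2E = 84 + 5·12 = 144, so E = 72, V = 2E/3 = 48, F = 14 + 12 = 26.

12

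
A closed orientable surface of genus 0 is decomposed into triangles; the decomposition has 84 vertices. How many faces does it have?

164

χ = 2 − 2·0 = 2, and every face is a triangle so 3F = 2E.
V − E + F = 2 with E = 3F/2 gives 84 − (3/2 − 1)·F = 2, so F = 164 and E = 246.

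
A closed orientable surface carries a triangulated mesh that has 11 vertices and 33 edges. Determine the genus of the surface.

1

Every face is a triangle and each edge borders two faces, so 3F = 2·33, giving F = 22.
χ = V − E + F = 11 − 33 + 22 = 0.
For a closed orientable surface χ = 2 − 2g, so g = (2 − (0))/2 = 1.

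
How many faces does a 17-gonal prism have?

19

A prism on an n-gon has two n-gon bases and n rectangular sides: V = 2·17 = 34, E = 3·17 = 51, F = 17 + 2 = 19.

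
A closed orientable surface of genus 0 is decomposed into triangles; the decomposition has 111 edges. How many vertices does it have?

39

χ = 2 − 2·0 = 2, and every face is a triangle so 3F = 2E.
F = 2E/3 = 74. Then V = 2 + E − F = 2 + 111 − 74 = 39.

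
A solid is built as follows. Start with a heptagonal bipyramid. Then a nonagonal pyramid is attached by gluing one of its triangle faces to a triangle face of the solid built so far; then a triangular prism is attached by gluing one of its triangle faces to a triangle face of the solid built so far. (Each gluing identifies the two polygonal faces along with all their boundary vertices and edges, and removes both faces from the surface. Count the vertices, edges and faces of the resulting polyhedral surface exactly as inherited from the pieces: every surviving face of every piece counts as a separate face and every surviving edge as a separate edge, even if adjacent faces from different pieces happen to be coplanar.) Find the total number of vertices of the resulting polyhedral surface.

19

A heptagonal bipyramid: V=9, E=21, F=14.
Attach a nonagonal pyramid (V=10, E=18, F=10) along a 3-gon: merge 3 vertices and 3 edges, delete both glued faces → V=16, E=36, F=22.
Attach a triangular prism (V=6, E=9, F=5) along a 3-gon: merge 3 vertices and 3 edges, delete both glued faces → V=19, E=42, F=25.
Check: V − E + F = 19 − 42 + 25 = 2.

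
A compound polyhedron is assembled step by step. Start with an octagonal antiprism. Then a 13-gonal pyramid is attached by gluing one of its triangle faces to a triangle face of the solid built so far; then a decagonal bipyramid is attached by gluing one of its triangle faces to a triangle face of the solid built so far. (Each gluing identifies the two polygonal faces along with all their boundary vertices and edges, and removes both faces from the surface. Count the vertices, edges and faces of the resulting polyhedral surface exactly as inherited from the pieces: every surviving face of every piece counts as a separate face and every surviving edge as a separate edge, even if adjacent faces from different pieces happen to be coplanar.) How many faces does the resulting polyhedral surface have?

48

An octagonal antiprism: V=16, E=32, F=18.
Attach a 13-gonal pyramid (V=14, E=26, F=14) along a 3-gon: merge 3 vertices and 3 edges, delete both glued faces → V=27, E=55, F=30.
Attach a decagonal bipyramid (V=12, E=30, F=20) along a 3-gon: merge 3 vertices and 3 edges, delete both glued faces → V=36, E=82, F=48.
Check: V − E + F = 36 − 82 + 48 = 2.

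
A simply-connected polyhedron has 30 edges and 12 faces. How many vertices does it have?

20

Here V − E + F = 2.
V = 2 + E − F = 2 + 30 − 12 = 20.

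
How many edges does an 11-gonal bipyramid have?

A bipyramid over an n-gon has 2n triangular faces and n + 2 vertices: V = 11 + 2 = 13, E = 3·11 = 33, F = 2·11 = 22.

33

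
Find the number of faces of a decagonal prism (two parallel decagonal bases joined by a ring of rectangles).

12

A prism on an n-gon has two n-gon bases and n rectangular sides: V = 2·10 = 20, E = 3·10 = 30, F = 10 + 2 = 12.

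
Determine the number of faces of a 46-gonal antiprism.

94

An antiprism on an n-gon has two n-gon caps and 2n triangles: V = 2·46 = 92, E = 4·46 = 184, F = 2·46 + 2 = 94.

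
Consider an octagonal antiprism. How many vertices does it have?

16

An antiprism on an n-gon has two n-gon caps and 2n triangles: V = 2·8 = 16, E = 4·8 = 32, F = 2·8 + 2 = 18.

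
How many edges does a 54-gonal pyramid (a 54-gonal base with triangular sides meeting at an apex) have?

A pyramid on an n-gon base has one n-gon and n triangles: V = 54 + 1 = 55, E = 2·54 = 108, F = 54 + 1 = 55.

108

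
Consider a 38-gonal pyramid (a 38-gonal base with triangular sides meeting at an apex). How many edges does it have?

A pyramid on an n-gon base has one n-gon and n triangles: V = 38 + 1 = 39, E = 2·38 = 76, F = 38 + 1 = 39.

76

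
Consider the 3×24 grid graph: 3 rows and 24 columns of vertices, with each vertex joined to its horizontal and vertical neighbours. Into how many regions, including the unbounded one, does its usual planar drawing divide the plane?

47

The grid has V = 3·24 = 72 vertices and E = 3·23 + 24·2 = 117 edges.
F = 2 − V + E = 2 − 72 + 117 = 47.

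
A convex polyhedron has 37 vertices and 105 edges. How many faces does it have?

Here V − E + F = 2.
F = 2 − V + E = 2 − 37 + 105 = 70.

70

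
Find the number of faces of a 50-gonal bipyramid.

100

A bipyramid over an n-gon has 2n triangular faces and n + 2 vertices: V = 50 + 2 = 52, E = 3·50 = 150, F = 2·50 = 100.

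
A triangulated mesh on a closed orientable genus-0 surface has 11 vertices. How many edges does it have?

27

χ = 2 − 2·0 = 2, and every face is a triangle so 3F = 2E.
V − E + F = 2 with E = 3F/2 gives 11 − (3/2 − 1)·F = 2, so F = 18 and E = 27.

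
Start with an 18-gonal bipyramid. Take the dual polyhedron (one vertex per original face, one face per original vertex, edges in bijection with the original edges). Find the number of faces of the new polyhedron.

The base solid has V = 20, E = 54, F = 36.
The dual swaps V and F and preserves E: V′ = F = 36, E′ = E = 54, F′ = V = 20.

20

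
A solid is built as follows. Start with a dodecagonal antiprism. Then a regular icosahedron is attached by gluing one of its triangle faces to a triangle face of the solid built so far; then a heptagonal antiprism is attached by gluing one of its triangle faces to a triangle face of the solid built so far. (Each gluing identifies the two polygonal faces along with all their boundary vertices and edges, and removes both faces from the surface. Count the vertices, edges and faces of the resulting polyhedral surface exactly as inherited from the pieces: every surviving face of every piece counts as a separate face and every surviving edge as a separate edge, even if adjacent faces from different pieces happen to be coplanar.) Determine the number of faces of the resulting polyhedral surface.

A dodecagonal antiprism: V=24, E=48, F=26.
Attach a regular icosahedron (V=12, E=30, F=20) along a 3-gon: merge 3 vertices and 3 edges, delete both glued faces → V=33, E=75, F=44.
Attach a heptagonal antiprism (V=14, E=28, F=16) along a 3-gon: merge 3 vertices and 3 edges, delete both glued faces → V=44, E=100, F=58.
Check: V − E + F = 44 − 100 + 58 = 2.

58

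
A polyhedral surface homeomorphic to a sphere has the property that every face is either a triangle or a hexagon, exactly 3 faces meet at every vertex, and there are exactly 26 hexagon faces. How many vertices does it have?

56

Let x be the number of triangles; then F = 26 + x.
Edge–face incidences: 2E = 6·26 + 3·x = 156 + 3x.
Every vertex has degree 3, so 3V = 2E.
Euler: V − E + F = 2 ⇒ (2E)/3 − E + (26 + x) = 2.
Multiply by 6: 2·(2E) − 3·(2E) + 6·(26 + x) = 12, i.e. 156 + 6x − (156 + 3x) = 12.
Collecting terms: 3x = 12, so x = 4.
Then 2E = 156 + 3·4 = 168, so E = 84, V = 2E/3 = 56, F = 26 + 4 = 30.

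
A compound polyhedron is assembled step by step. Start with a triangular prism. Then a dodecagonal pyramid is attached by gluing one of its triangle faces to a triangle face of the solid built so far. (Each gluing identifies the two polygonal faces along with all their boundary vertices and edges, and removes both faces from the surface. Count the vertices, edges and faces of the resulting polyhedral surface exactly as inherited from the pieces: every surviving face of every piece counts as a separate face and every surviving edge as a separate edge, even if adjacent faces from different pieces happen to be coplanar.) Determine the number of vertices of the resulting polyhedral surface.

A triangular prism: V=6, E=9, F=5.
Attach a dodecagonal pyramid (V=13, E=24, F=13) along a 3-gon: merge 3 vertices and 3 edges, delete both glued faces → V=16, E=30, F=16.
Check: V − E + F = 16 − 30 + 16 = 2.

16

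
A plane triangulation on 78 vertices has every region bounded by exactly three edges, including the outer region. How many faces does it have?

In a plane triangulation 3F = 2E and V − E + F = 2, so F = 2V − 4 = 2·78 − 4 = 152.

152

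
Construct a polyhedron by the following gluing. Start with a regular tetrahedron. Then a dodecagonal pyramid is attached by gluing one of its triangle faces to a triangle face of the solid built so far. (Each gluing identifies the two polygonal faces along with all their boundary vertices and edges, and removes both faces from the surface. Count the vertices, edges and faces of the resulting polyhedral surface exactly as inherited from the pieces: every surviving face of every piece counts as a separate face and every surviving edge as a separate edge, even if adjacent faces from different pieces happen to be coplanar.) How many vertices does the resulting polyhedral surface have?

14

A regular tetrahedron: V=4, E=6, F=4.
Attach a dodecagonal pyramid (V=13, E=24, F=13) along a 3-gon: merge 3 vertices and 3 edges, delete both glued faces → V=14, E=27, F=15.
Check: V − E + F = 14 − 27 + 15 = 2.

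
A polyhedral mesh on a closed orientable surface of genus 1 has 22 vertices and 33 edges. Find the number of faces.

11

For a closed orientable surface of genus 1, χ = 2 − 2·1 = 0.
F = 0 − V + E = 0 − 22 + 33 = 11.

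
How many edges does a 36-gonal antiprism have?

An antiprism on an n-gon has two n-gon caps and 2n triangles: V = 2·36 = 72, E = 4·36 = 144, F = 2·36 + 2 = 74.

144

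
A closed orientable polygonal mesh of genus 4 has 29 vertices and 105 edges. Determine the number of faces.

70

For a closed orientable surface of genus 4, χ = 2 − 2·4 = -6.
F = -6 − V + E = -6 − 29 + 105 = 70.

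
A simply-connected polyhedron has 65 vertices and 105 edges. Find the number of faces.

42

Here V − E + F = 2.
F = 2 − V + E = 2 − 65 + 105 = 42.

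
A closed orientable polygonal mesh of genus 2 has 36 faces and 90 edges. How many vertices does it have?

52

For a closed orientable surface of genus 2, χ = 2 − 2·2 = -2.
V = -2 + E − F = -2 + 90 − 36 = 52.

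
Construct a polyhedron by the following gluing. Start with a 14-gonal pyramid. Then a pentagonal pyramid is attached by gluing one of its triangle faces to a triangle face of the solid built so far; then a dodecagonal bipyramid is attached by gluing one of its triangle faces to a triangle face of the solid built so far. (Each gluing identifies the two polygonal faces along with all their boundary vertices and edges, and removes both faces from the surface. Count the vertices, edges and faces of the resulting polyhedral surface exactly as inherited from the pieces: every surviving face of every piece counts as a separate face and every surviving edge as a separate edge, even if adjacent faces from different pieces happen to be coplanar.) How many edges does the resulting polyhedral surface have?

A 14-gonal pyramid: V=15, E=28, F=15.
Attach a pentagonal pyramid (V=6, E=10, F=6) along a 3-gon: merge 3 vertices and 3 edges, delete both glued faces → V=18, E=35, F=19.
Attach a dodecagonal bipyramid (V=14, E=36, F=24) along a 3-gon: merge 3 vertices and 3 edges, delete both glued faces → V=29, E=68, F=41.
Check: V − E + F = 29 − 68 + 41 = 2.

68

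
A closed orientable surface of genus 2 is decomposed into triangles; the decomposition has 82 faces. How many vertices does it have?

χ = 2 − 2·2 = -2, and every face is a triangle so 3F = 2E.
E = 3·82/2 = 123. Then V = -2 + E − F = -2 + 123 − 82 = 39.

39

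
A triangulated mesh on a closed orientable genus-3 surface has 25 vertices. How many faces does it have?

58

χ = 2 − 2·3 = -4, and every face is a triangle so 3F = 2E.
V − E + F = -4 with E = 3F/2 gives 25 − (3/2 − 1)·F = -4, so F = 58 and E = 87.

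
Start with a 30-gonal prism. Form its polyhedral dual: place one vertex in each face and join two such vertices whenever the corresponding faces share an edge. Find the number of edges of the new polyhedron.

The base solid has V = 60, E = 90, F = 32.
The dual swaps V and F and preserves E: V′ = F = 32, E′ = E = 90, F′ = V = 60.

90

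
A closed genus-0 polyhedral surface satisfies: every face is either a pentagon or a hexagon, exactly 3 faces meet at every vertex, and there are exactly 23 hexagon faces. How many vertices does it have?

Let x be the number of pentagons; then F = 23 + x.
Edge–face incidences: 2E = 6·23 + 5·x = 138 + 5x.
Every vertex has degree 3, so 3V = 2E.
Euler: V − E + F = 2 ⇒ (2E)/3 − E + (23 + x) = 2.
Multiply by 6: 2·(2E) − 3·(2E) + 6·(23 + x) = 12, i.e. 138 + 6x − (138 + 5x) = 12.
Collecting terms: x = 12.
Then 2E = 138 + 5·12 = 198, so E = 99, V = 2E/3 = 66, F = 23 + 12 = 35.

66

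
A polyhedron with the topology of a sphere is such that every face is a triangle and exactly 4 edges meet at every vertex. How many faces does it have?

8

Each face has 3 edges and each edge borders two faces, so 2E = 3F.
Each vertex has degree 4, so 4V = 2E and hence V = 3F/4.
Euler: V − E + F = 2 ⇒ (3F/4) − (3F/2) + F = 2.
Multiply by 8: (6 − 12 + 8)F = 16, i.e. 2F = 16.
So F = 8, E = 3·8/2 = 12, V = 3·8/4 = 6.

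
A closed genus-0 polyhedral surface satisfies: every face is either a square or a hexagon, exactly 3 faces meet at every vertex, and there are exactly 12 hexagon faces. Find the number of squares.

Let x be the number of squares; then F = 12 + x.
Edge–face incidences: 2E = 6·12 + 4·x = 72 + 4x.
Every vertex has degree 3, so 3V = 2E.
Euler: V − E + F = 2 ⇒ (2E)/3 − E + (12 + x) = 2.
Multiply by 6: 2·(2E) − 3·(2E) + 6·(12 + x) = 12, i.e. 72 + 6x − (72 + 4x) = 12.
Collecting terms: 2x = 12, so x = 6.
Then 2E = 72 + 4·6 = 96, so E = 48, V = 2E/3 = 32, F = 12 + 6 = 18.

6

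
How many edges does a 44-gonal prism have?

A prism on an n-gon has two n-gon bases and n rectangular sides: V = 2·44 = 88, E = 3·44 = 132, F = 44 + 2 = 46.
Check: V − E + F = 88 − 132 + 46 = 2.

132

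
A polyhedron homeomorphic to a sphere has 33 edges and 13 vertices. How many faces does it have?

Here V − E + F = 2.
F = 2 − V + E = 2 − 13 + 33 = 22.

22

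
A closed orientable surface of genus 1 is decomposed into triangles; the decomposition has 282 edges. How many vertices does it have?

χ = 2 − 2·1 = 0, and every face is a triangle so 3F = 2E.
F = 2E/3 = 188. Then V = 0 + E − F = 0 + 282 − 188 = 94.

94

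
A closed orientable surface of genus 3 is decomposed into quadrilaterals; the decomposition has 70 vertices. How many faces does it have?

χ = 2 − 2·3 = -4, and every face is a square so 4F = 2E.
V − E + F = -4 with E = 4F/2 gives 70 − (4/2 − 1)·F = -4, so F = 74 and E = 148.

74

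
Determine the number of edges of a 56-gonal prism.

A prism on an n-gon has two n-gon bases and n rectangular sides: V = 2·56 = 112, E = 3·56 = 168, F = 56 + 2 = 58.

168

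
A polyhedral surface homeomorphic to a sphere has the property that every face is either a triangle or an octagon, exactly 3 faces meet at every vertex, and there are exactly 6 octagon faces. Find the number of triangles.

Let x be the number of triangles; then F = 6 + x.
Edge–face incidences: 2E = 8·6 + 3·x = 48 + 3x.
Every vertex has degree 3, so 3V = 2E.
Euler: V − E + F = 2 ⇒ (2E)/3 − E + (6 + x) = 2.
Multiply by 6: 2·(2E) − 3·(2E) + 6·(6 + x) = 12, i.e. 36 + 6x − (48 + 3x) = 12.
Collecting terms: 3x − 12 = 12, so 3x = 24, so x = 8.
Then 2E = 48 + 3·8 = 72, so E = 36, V = 2E/3 = 24, F = 6 + 8 = 14.

8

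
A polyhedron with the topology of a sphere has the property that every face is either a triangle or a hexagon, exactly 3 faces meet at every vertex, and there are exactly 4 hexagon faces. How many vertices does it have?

12

Let x be the number of triangles; then F = 4 + x.
Edge–face incidences: 2E = 6·4 + 3·x = 24 + 3x.
Every vertex has degree 3, so 3V = 2E.
Euler: V − E + F = 2 ⇒ (2E)/3 − E + (4 + x) = 2.
Multiply by 6: 2·(2E) − 3·(2E) + 6·(4 + x) = 12, i.e. 24 + 6x − (24 + 3x) = 12.
Collecting terms: 3x = 12, so x = 4.
Then 2E = 24 + 3·4 = 36, so E = 18, V = 2E/3 = 12, F = 4 + 4 = 8.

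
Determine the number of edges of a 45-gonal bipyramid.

A bipyramid over an n-gon has 2n triangular faces and n + 2 vertices: V = 45 + 2 = 47, E = 3·45 = 135, F = 2·45 = 90.
Check: V − E + F = 47 − 135 + 90 = 2.

135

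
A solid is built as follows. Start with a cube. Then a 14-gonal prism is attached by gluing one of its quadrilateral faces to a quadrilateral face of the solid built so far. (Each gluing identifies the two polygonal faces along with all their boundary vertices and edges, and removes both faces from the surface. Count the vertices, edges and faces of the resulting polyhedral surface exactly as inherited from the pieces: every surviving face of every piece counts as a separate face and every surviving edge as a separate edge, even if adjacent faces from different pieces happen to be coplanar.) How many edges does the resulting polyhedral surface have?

50

A cube: V=8, E=12, F=6.
Attach a 14-gonal prism (V=28, E=42, F=16) along a 4-gon: merge 4 vertices and 4 edges, delete both glued faces → V=32, E=50, F=20.
Check: V − E + F = 32 − 50 + 20 = 2.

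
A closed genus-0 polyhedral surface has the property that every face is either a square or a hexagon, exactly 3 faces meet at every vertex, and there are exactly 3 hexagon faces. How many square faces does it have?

Let x be the number of squares; then F = 3 + x.
Edge–face incidences: 2E = 6·3 + 4·x = 18 + 4x.
Every vertex has degree 3, so 3V = 2E.
Euler: V − E + F = 2 ⇒ (2E)/3 − E + (3 + x) = 2.
Multiply by 6: 2·(2E) − 3·(2E) + 6·(3 + x) = 12, i.e. 18 + 6x − (18 + 4x) = 12.
Collecting terms: 2x = 12, so x = 6.
Then 2E = 18 + 4·6 = 42, so E = 21, V = 2E/3 = 14, F = 3 + 6 = 9.

6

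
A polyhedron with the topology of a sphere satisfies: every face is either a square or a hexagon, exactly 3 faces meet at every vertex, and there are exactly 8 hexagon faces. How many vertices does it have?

24

Let x be the number of squares; then F = 8 + x.
Edge–face incidences: 2E = 6·8 + 4·x = 48 + 4x.
Every vertex has degree 3, so 3V = 2E.
Euler: V − E + F = 2 ⇒ (2E)/3 − E + (8 + x) = 2.
Multiply by 6: 2·(2E) − 3·(2E) + 6·(8 + x) = 12, i.e. 48 + 6x − (48 + 4x) = 12.
Collecting terms: 2x = 12, so x = 6.
Then 2E = 48 + 4·6 = 72, so E = 36, V = 2E/3 = 24, F = 8 + 6 = 14.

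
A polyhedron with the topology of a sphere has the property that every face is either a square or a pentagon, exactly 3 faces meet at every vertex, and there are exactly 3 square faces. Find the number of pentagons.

6

Let x be the number of pentagons; then F = 3 + x.
Edge–face incidences: 2E = 4·3 + 5·x = 12 + 5x.
Every vertex has degree 3, so 3V = 2E.
Euler: V − E + F = 2 ⇒ (2E)/3 − E + (3 + x) = 2.
Multiply by 6: 2·(2E) − 3·(2E) + 6·(3 + x) = 12, i.e. 18 + 6x − (12 + 5x) = 12.
Collecting terms: x + 6 = 12, so x = 6.
Then 2E = 12 + 5·6 = 42, so E = 21, V = 2E/3 = 14, F = 3 + 6 = 9.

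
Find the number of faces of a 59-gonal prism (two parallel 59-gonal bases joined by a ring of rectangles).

A prism on an n-gon has two n-gon bases and n rectangular sides: V = 2·59 = 118, E = 3·59 = 177, F = 59 + 2 = 61.

61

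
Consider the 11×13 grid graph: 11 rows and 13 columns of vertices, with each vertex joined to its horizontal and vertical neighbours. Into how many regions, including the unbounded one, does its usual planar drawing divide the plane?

The grid has V = 11·13 = 143 vertices and E = 11·12 + 13·10 = 262 edges.
F = 2 − V + E = 2 − 143 + 262 = 121.

121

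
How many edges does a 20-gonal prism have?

60

A prism on an n-gon has two n-gon bases and n rectangular sides: V = 2·20 = 40, E = 3·20 = 60, F = 20 + 2 = 22.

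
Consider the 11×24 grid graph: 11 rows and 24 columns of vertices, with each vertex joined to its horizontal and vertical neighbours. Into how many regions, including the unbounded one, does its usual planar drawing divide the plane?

231

The grid has V = 11·24 = 264 vertices and E = 11·23 + 24·10 = 493 edges.
F = 2 − V + E = 2 − 264 + 493 = 231.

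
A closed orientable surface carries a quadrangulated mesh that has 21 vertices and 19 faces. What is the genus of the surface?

0

Every face is a square, so 2E = 4·19 = 76, giving E = 38.
χ = V − E + F = 21 − 38 + 19 = 2.
For a closed orientable surface χ = 2 − 2g, so g = (2 − (2))/2 = 0.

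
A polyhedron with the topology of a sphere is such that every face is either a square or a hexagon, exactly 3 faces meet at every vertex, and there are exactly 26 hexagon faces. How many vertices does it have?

60

Let x be the number of squares; then F = 26 + x.
Edge–face incidences: 2E = 6·26 + 4·x = 156 + 4x.
Every vertex has degree 3, so 3V = 2E.
Euler: V − E + F = 2 ⇒ (2E)/3 − E + (26 + x) = 2.
Multiply by 6: 2·(2E) − 3·(2E) + 6·(26 + x) = 12, i.e. 156 + 6x − (156 + 4x) = 12.
Collecting terms: 2x = 12, so x = 6.
Then 2E = 156 + 4·6 = 180, so E = 90, V = 2E/3 = 60, F = 26 + 6 = 32.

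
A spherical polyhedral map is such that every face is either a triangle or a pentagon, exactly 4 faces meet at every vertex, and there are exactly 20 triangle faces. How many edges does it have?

Let x be the number of pentagons; then F = 20 + x.
Edge–face incidences: 2E = 3·20 + 5·x = 60 + 5x.
Every vertex has degree 4, so 4V = 2E.
Euler: V − E + F = 2 ⇒ (2E)/4 − E + (20 + x) = 2.
Multiply by 8: 2·(2E) − 4·(2E) + 8·(20 + x) = 16, i.e. 160 + 8x − 2·(60 + 5x) = 16.
Collecting terms: −2x + 40 = 16, so −2x = −24, so x = 12.
Then 2E = 60 + 5·12 = 120, so E = 60, V = 2E/4 = 30, F = 20 + 12 = 32.

60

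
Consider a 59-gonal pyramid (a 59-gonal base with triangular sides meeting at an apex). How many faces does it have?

60

A pyramid on an n-gon base has one n-gon and n triangles: V = 59 + 1 = 60, E = 2·59 = 118, F = 59 + 1 = 60.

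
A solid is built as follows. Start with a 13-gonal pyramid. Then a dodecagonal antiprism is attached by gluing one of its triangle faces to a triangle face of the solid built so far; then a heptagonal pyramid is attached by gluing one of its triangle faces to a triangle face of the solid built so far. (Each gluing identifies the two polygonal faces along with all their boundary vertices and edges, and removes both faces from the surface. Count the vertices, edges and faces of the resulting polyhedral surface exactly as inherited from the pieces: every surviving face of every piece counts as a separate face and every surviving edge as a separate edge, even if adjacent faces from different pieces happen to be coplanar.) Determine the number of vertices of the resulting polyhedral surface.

A 13-gonal pyramid: V=14, E=26, F=14.
Attach a dodecagonal antiprism (V=24, E=48, F=26) along a 3-gon: merge 3 vertices and 3 edges, delete both glued faces → V=35, E=71, F=38.
Attach a heptagonal pyramid (V=8, E=14, F=8) along a 3-gon: merge 3 vertices and 3 edges, delete both glued faces → V=40, E=82, F=44.
Check: V − E + F = 40 − 82 + 44 = 2.

40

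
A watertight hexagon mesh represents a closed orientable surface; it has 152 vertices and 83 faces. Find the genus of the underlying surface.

Every face is a hexagon, so 2E = 6·83 = 498, giving E = 249.
χ = V − E + F = 152 − 249 + 83 = -14.
For a closed orientable surface χ = 2 − 2g, so g = (2 − (-14))/2 = 8.

8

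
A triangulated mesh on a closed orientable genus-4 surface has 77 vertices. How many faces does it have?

χ = 2 − 2·4 = -6, and every face is a triangle so 3F = 2E.
V − E + F = -6 with E = 3F/2 gives 77 − (3/2 − 1)·F = -6, so F = 166 and E = 249.

166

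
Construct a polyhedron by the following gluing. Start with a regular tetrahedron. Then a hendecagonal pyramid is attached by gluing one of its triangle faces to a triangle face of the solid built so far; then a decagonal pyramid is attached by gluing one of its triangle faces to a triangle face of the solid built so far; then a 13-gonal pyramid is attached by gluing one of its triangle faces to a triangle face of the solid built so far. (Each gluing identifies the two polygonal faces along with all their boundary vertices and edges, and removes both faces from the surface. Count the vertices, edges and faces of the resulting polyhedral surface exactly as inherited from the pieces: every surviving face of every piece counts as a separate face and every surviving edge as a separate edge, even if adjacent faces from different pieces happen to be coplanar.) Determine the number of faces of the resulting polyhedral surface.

35

A regular tetrahedron: V=4, E=6, F=4.
Attach a hendecagonal pyramid (V=12, E=22, F=12) along a 3-gon: merge 3 vertices and 3 edges, delete both glued faces → V=13, E=25, F=14.
Attach a decagonal pyramid (V=11, E=20, F=11) along a 3-gon: merge 3 vertices and 3 edges, delete both glued faces → V=21, E=42, F=23.
Attach a 13-gonal pyramid (V=14, E=26, F=14) along a 3-gon: merge 3 vertices and 3 edges, delete both glued faces → V=32, E=65, F=35.
Check: V − E + F = 32 − 65 + 35 = 2.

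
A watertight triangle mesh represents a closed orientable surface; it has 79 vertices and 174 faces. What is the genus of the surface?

Every face is a triangle, so 2E = 3·174 = 522, giving E = 261.
χ = V − E + F = 79 − 261 + 174 = -8.
For a closed orientable surface χ = 2 − 2g, so g = (2 − (-8))/2 = 5.

5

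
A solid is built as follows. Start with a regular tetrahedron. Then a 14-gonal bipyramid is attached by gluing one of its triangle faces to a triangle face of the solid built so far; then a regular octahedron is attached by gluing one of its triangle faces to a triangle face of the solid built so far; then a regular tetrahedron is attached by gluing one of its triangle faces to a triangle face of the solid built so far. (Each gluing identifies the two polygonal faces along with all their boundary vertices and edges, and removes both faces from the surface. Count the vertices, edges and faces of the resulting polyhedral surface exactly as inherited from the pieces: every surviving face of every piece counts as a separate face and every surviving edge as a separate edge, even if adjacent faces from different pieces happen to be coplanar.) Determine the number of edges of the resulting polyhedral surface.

A regular tetrahedron: V=4, E=6, F=4.
Attach a 14-gonal bipyramid (V=16, E=42, F=28) along a 3-gon: merge 3 vertices and 3 edges, delete both glued faces → V=17, E=45, F=30.
Attach a regular octahedron (V=6, E=12, F=8) along a 3-gon: merge 3 vertices and 3 edges, delete both glued faces → V=20, E=54, F=36.
Attach a regular tetrahedron (V=4, E=6, F=4) along a 3-gon: merge 3 vertices and 3 edges, delete both glued faces → V=21, E=57, F=38.
Check: V − E + F = 21 − 57 + 38 = 2.

57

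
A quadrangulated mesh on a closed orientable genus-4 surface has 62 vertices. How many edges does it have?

136

χ = 2 − 2·4 = -6, and every face is a square so 4F = 2E.
V − E + F = -6 with E = 4F/2 gives 62 − (4/2 − 1)·F = -6, so F = 68 and E = 136.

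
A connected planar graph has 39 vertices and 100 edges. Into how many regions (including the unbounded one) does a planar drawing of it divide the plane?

63

Euler's formula for a connected plane graph: V − E + F = 2, so F = 2 − 39 + 100 = 63.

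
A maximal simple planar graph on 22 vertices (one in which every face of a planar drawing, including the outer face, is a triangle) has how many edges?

60

In a plane triangulation 3F = 2E and V − E + F = 2, so E = 3V − 6 = 3·22 − 6 = 60.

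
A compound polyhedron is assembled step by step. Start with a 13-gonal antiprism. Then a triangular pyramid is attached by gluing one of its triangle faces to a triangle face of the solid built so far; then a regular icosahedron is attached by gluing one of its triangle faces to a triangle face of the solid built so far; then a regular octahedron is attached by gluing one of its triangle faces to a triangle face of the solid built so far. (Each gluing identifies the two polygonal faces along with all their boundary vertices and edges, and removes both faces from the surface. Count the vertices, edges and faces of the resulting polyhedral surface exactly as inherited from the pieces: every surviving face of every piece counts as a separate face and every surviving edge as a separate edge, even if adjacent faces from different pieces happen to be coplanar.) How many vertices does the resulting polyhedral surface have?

39

A 13-gonal antiprism: V=26, E=52, F=28.
Attach a triangular pyramid (V=4, E=6, F=4) along a 3-gon: merge 3 vertices and 3 edges, delete both glued faces → V=27, E=55, F=30.
Attach a regular icosahedron (V=12, E=30, F=20) along a 3-gon: merge 3 vertices and 3 edges, delete both glued faces → V=36, E=82, F=48.
Attach a regular octahedron (V=6, E=12, F=8) along a 3-gon: merge 3 vertices and 3 edges, delete both glued faces → V=39, E=91, F=54.
Check: V − E + F = 39 − 91 + 54 = 2.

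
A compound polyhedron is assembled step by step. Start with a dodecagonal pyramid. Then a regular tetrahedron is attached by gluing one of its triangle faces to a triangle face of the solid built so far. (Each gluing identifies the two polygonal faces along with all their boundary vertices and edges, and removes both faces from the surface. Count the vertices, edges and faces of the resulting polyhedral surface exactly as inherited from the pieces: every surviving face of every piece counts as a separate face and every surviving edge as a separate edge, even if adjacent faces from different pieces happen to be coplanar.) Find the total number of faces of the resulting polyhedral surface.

15

A dodecagonal pyramid: V=13, E=24, F=13.
Attach a regular tetrahedron (V=4, E=6, F=4) along a 3-gon: merge 3 vertices and 3 edges, delete both glued faces → V=14, E=27, F=15.
Check: V − E + F = 14 − 27 + 15 = 2.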